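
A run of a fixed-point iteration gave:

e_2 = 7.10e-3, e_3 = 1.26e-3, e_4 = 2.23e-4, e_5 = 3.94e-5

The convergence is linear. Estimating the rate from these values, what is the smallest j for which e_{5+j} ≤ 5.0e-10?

Rate ρ ≈ e_5/e_4 = 3.94e-5/2.23e-4 = 0.1767.
After j more steps, e_{5+j} ≈ 3.94e-5·ρ^j; need ρ^j ≤ 5.0e-10/3.94e-5 = 1.26904e-05.
j ≥ ln(1.26904e-05)/ln(0.1767) = -11.2747/-1.73330 = 6.505.
So 7 more iterations are needed.

7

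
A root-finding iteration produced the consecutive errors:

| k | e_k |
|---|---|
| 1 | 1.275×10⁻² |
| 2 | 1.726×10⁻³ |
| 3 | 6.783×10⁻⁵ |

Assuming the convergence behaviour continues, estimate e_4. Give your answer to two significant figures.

3.6e-7

First estimate the order: p ≈ ln(e_3/e_2) / ln(e_2/e_1) = ln(6.783×10⁻⁵/1.726×10⁻³)/ln(1.726×10⁻³/1.275×10⁻²) = ln(0.039299)/ln(0.135373) ≈ 1.6185.
Then e_4 ≈ e_3·(e_3/e_2)^p = 6.783×10⁻⁵·(0.039299)^1.6185 = 6.783×10⁻⁵·0.00530892 ≈ 3.601e-07.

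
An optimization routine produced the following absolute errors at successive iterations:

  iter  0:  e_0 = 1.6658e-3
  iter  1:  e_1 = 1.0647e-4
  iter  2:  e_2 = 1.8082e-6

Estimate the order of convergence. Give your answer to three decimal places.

1.482

p ≈ ln(e_2/e_1) / ln(e_1/e_0)
  = ln(1.8082e-6/1.0647e-4) / ln(1.0647e-4/1.6658e-3)
  = ln(0.0169832) / ln(0.0639152)
  = -4.075531 / -2.750198 ≈ 1.481905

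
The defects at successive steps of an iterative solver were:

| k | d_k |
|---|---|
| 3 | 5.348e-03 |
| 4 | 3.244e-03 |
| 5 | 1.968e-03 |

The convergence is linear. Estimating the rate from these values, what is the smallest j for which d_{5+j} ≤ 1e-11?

39

Rate ρ ≈ d_5/d_4 = 1.968e-03/3.244e-03 = 0.6067.
After j more steps, d_{5+j} ≈ 1.968e-03·ρ^j; need ρ^j ≤ 1e-11/1.968e-03 = 5.0813e-09.
j ≥ ln(5.0813e-09)/ln(0.6067) = -19.0977/-0.49972 = 38.217.
So 39 more iterations are needed.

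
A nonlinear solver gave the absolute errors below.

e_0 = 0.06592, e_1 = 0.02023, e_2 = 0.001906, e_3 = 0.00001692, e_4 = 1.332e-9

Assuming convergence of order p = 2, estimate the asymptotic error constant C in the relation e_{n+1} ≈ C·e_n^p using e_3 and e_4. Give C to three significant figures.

4.65

C ≈ e_4 / e_3^2
  = 1.332e-9 / (0.00001692)^2
  = 1.332e-9 / 2.86286e-10 ≈ 4.6527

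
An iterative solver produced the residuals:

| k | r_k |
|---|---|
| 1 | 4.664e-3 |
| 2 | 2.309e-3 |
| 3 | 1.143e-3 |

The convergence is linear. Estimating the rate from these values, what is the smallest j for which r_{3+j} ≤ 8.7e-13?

Rate ρ ≈ r_3/r_2 = 1.143e-3/2.309e-3 = 0.4950.
After j more steps, r_{3+j} ≈ 1.143e-3·ρ^j; need ρ^j ≤ 8.7e-13/1.143e-3 = 7.61155e-10.
j ≥ ln(7.61155e-10)/ln(0.4950) = -20.9962/-0.70320 = 29.858.
So 30 more iterations are needed.

30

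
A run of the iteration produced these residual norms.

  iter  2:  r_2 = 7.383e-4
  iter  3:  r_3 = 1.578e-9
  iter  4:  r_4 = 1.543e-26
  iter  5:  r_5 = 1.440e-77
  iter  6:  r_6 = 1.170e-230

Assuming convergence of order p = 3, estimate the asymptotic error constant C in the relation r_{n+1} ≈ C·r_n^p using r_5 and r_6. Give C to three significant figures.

C ≈ r_6 / r_5^3
  = 1.170e-230 / (1.440e-77)^3
  = 1.170e-230 / 2.98598e-231 ≈ 3.9183

3.92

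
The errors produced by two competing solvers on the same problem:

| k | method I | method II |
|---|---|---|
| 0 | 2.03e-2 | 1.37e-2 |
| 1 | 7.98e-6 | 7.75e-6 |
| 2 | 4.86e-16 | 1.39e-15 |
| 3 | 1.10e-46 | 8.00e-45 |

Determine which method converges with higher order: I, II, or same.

same

Method I: p ≈ ln(1.10e-46/4.86e-16)/ln(4.86e-16/7.98e-6) ≈ 3.00.
Method II: p ≈ ln(8.00e-45/1.39e-15)/ln(1.39e-15/7.75e-6) ≈ 3.00.
Both orders ≈ 3.0 — effectively the same.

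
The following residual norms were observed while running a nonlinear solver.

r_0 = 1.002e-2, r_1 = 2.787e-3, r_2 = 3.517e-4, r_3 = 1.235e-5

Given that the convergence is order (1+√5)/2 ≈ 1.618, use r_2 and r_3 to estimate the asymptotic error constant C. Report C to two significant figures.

C ≈ r_3 / r_2^1.618
  = 1.235e-5 / (3.517e-4)^1.618
  = 1.235e-5 / 2.58052e-06 ≈ 4.7859

4.8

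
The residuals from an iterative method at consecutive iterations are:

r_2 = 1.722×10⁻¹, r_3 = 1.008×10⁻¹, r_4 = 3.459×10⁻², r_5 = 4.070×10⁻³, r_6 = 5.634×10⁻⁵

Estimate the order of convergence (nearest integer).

2

Consecutive ratios: r_6/r_5 = 5.634×10⁻⁵/4.070×10⁻³ = 0.0138428, r_5/r_4 = 4.070×10⁻³/3.459×10⁻² = 0.117664.
p ≈ ln(0.0138428)/ln(0.117664) = -4.2800/-2.1399 ≈ 2.00.
So the convergence is quadratic (order 2).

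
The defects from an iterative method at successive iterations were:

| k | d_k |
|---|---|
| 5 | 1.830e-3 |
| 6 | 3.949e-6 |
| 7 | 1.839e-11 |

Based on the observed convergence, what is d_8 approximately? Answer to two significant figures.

First estimate the order: p ≈ ln(d_7/d_6) / ln(d_6/d_5) = ln(1.839e-11/3.949e-6)/ln(3.949e-6/1.830e-3) = ln(4.65688e-06)/ln(0.00215792) ≈ 2.0000.
Then d_8 ≈ d_7·(d_7/d_6)^p = 1.839e-11·(4.65688e-06)^2.0000 = 1.839e-11·2.16865e-11 ≈ 3.988e-22.

4.0e-22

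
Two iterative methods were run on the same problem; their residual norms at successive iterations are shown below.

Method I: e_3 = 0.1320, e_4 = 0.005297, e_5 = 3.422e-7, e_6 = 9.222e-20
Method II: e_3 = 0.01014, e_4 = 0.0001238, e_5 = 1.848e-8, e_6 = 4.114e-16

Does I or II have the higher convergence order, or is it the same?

I

Method I: p ≈ ln(9.222e-20/3.422e-7)/ln(3.422e-7/0.005297) ≈ 3.00.
Method II: p ≈ ln(4.114e-16/1.848e-8)/ln(1.848e-8/0.0001238) ≈ 2.00.
Method I has the higher order (≈3.0 vs ≈2.0).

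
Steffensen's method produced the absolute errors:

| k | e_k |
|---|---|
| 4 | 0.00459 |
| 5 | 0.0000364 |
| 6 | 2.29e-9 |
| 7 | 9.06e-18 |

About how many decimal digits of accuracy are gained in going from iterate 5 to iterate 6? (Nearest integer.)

4

Digits gained ≈ log₁₀(e_5/e_6) = log₁₀(0.0000364/2.29e-9) = log₁₀(15895.2) ≈ 4.201.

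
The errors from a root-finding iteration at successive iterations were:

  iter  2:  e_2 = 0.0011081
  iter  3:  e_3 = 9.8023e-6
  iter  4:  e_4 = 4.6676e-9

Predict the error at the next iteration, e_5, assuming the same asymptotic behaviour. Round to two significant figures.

2.0e-14

First estimate the order: p ≈ ln(e_4/e_3) / ln(e_3/e_2) = ln(4.6676e-9/9.8023e-6)/ln(9.8023e-6/0.0011081) = ln(0.000476174)/ln(0.00884604) ≈ 1.6180.
Then e_5 ≈ e_4·(e_4/e_3)^p = 4.6676e-9·(0.000476174)^1.6180 = 4.6676e-9·4.21332e-06 ≈ 1.967e-14.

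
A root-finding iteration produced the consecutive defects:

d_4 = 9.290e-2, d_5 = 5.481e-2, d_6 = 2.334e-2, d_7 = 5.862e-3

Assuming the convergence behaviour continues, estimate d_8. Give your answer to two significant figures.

6.3e-4

First estimate the order: p ≈ ln(d_7/d_6) / ln(d_6/d_5) = ln(5.862e-3/2.334e-2)/ln(2.334e-2/5.481e-2) = ln(0.251157)/ln(0.425835) ≈ 1.6185.
Then d_8 ≈ d_7·(d_7/d_6)^p = 5.862e-3·(0.251157)^1.6185 = 5.862e-3·0.106859 ≈ 0.0006264.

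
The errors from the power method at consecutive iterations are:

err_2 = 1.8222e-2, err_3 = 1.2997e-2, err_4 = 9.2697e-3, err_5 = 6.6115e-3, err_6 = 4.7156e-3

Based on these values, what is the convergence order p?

1

Consecutive ratios: err_6/err_5 = 4.7156e-3/6.6115e-3 = 0.713242, err_5/err_4 = 6.6115e-3/9.2697e-3 = 0.713238.
p ≈ ln(0.713242)/ln(0.713238) = -0.3379/-0.3379 ≈ 1.00.
So the convergence is linear (order 1).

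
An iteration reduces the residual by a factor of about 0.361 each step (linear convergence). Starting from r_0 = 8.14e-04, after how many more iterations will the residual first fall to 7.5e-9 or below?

After k steps, r_k ≈ 8.14e-04·0.361^k.
Need 0.361^k ≤ 7.5e-9/8.14e-04 = 9.21376e-06.
k ≥ ln(9.21376e-06)/ln(0.361) = -11.5948/-1.01888 = 11.380.
Smallest integer k = 12.

12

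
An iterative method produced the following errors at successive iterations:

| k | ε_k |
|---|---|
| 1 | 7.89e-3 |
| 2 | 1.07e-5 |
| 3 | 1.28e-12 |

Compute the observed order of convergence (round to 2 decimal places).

2.41

p ≈ ln(ε_3/ε_2) / ln(ε_2/ε_1)
  = ln(1.28e-12/1.07e-5) / ln(1.07e-5/7.89e-3)
  = ln(1.19626e-07) / ln(0.00135615)
  = -15.93890 / -6.60311 ≈ 2.41385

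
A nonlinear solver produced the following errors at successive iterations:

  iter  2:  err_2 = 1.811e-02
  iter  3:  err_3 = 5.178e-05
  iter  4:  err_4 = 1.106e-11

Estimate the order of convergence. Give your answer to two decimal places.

2.62

p ≈ ln(err_4/err_3) / ln(err_3/err_2)
  = ln(1.106e-11/5.178e-05) / ln(5.178e-05/1.811e-02)
  = ln(2.13596e-07) / ln(0.00285919)
  = -15.35918 / -5.85722 ≈ 2.62226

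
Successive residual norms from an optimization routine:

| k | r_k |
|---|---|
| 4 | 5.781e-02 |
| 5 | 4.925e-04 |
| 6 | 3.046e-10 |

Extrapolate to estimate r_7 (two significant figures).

7.2e-29

First estimate the order: p ≈ ln(r_6/r_5) / ln(r_5/r_4) = ln(3.046e-10/4.925e-04)/ln(4.925e-04/5.781e-02) = ln(6.18477e-07)/ln(0.00851929) ≈ 2.9999.
Then r_7 ≈ r_6·(r_6/r_5)^p = 3.046e-10·(6.18477e-07)^2.9999 = 3.046e-10·2.36914e-19 ≈ 7.216e-29.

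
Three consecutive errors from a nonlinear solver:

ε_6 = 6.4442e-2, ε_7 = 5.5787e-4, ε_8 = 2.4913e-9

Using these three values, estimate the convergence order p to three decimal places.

p ≈ ln(ε_8/ε_7) / ln(ε_7/ε_6)
  = ln(2.4913e-9/5.5787e-4) / ln(5.5787e-4/6.4442e-2)
  = ln(4.46574e-06) / ln(0.00865693)
  = -12.319076 / -4.749395 ≈ 2.593820

2.594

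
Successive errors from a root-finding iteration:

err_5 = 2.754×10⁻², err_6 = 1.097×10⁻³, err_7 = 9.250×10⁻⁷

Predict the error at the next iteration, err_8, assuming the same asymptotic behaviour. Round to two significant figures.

First estimate the order: p ≈ ln(err_7/err_6) / ln(err_6/err_5) = ln(9.250×10⁻⁷/1.097×10⁻³)/ln(1.097×10⁻³/2.754×10⁻²) = ln(0.000843209)/ln(0.039833) ≈ 2.1961.
Then err_8 ≈ err_7·(err_7/err_6)^p = 9.250×10⁻⁷·(0.000843209)^2.1961 = 9.250×10⁻⁷·1.77438e-07 ≈ 1.641e-13.

1.6e-13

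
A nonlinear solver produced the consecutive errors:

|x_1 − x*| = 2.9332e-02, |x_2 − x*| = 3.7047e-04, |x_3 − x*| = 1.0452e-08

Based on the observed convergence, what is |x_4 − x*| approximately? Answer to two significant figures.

1.3e-19

First estimate the order: p ≈ ln(|x_3 − x*|/|x_2 − x*|) / ln(|x_2 − x*|/|x_1 − x*|) = ln(1.0452e-08/3.7047e-04)/ln(3.7047e-04/2.9332e-02) = ln(2.82128e-05)/ln(0.0126302) ≈ 2.3963.
Then |x_4 − x*| ≈ |x_3 − x*|·(|x_3 − x*|/|x_2 − x*|)^p = 1.0452e-08·(2.82128e-05)^2.3963 = 1.0452e-08·1.25286e-11 ≈ 1.309e-19.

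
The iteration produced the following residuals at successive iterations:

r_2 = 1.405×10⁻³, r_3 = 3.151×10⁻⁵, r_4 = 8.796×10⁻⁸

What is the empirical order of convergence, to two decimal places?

p ≈ ln(r_4/r_3) / ln(r_3/r_2)
  = ln(8.796×10⁻⁸/3.151×10⁻⁵) / ln(3.151×10⁻⁵/1.405×10⁻³)
  = ln(0.00279149) / ln(0.022427)
  = -5.88118 / -3.79749 ≈ 1.54870

1.55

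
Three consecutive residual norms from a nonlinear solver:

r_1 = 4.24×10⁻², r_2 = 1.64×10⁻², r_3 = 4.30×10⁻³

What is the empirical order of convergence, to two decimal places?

p ≈ ln(r_3/r_2) / ln(r_2/r_1)
  = ln(4.30×10⁻³/1.64×10⁻²) / ln(1.64×10⁻²/4.24×10⁻²)
  = ln(0.262195) / ln(0.386792)
  = -1.33867 / -0.94987 ≈ 1.40932

1.41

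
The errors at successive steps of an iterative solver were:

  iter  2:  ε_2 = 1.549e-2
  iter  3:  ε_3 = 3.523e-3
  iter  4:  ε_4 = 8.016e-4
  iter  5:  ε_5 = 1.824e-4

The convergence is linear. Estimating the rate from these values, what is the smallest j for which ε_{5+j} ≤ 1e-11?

Rate ρ ≈ ε_5/ε_4 = 1.824e-4/8.016e-4 = 0.2275.
After j more steps, ε_{5+j} ≈ 1.824e-4·ρ^j; need ρ^j ≤ 1e-11/1.824e-4 = 5.48246e-08.
j ≥ ln(5.48246e-08)/ln(0.2275) = -16.7191/-1.48061 = 11.292.
So 12 more iterations are needed.

12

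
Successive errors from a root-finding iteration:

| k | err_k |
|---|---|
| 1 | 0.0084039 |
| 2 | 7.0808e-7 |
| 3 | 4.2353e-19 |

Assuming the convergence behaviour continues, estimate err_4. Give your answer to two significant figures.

First estimate the order: p ≈ ln(err_3/err_2) / ln(err_2/err_1) = ln(4.2353e-19/7.0808e-7)/ln(7.0808e-7/0.0084039) = ln(5.98139e-13)/ln(8.42561e-05) ≈ 3.0000.
Then err_4 ≈ err_3·(err_3/err_2)^p = 4.2353e-19·(5.98139e-13)^3.0000 = 4.2353e-19·2.13996e-37 ≈ 9.063e-56.

9.1e-56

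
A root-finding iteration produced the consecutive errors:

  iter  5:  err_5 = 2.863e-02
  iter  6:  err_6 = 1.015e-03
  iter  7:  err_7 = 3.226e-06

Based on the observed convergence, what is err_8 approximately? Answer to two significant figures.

1.6e-10

First estimate the order: p ≈ ln(err_7/err_6) / ln(err_6/err_5) = ln(3.226e-06/1.015e-03)/ln(1.015e-03/2.863e-02) = ln(0.00317833)/ln(0.0354523) ≈ 1.7222.
Then err_8 ≈ err_7·(err_7/err_6)^p = 3.226e-06·(0.00317833)^1.7222 = 3.226e-06·4.99214e-05 ≈ 1.61e-10.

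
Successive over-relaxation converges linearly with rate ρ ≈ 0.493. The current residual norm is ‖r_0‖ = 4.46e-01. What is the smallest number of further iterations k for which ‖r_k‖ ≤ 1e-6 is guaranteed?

19

After k steps, ‖r_k‖ ≈ 4.46e-01·0.493^k.
Need 0.493^k ≤ 1e-6/4.46e-01 = 2.24215e-06.
k ≥ ln(2.24215e-06)/ln(0.493) = -13.0081/-0.70725 = 18.393.
Smallest integer k = 19.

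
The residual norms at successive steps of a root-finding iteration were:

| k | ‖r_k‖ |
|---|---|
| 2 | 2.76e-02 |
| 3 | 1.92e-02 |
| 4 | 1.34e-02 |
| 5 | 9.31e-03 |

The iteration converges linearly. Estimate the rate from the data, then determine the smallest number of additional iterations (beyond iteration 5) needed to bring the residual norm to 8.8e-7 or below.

26

Rate ρ ≈ ‖r_5‖/‖r_4‖ = 9.31e-03/1.34e-02 = 0.6948.
After j more steps, ‖r_{5+j}‖ ≈ 9.31e-03·ρ^j; need ρ^j ≤ 8.8e-7/9.31e-03 = 9.4522e-05.
j ≥ ln(9.4522e-05)/ln(0.6948) = -9.2667/-0.36413 = 25.449.
So 26 more iterations are needed.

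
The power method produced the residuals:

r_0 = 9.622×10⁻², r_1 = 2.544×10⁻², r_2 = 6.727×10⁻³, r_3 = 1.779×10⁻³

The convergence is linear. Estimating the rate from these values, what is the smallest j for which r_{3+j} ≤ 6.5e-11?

Rate ρ ≈ r_3/r_2 = 1.779×10⁻³/6.727×10⁻³ = 0.2645.
After j more steps, r_{3+j} ≈ 1.779×10⁻³·ρ^j; need ρ^j ≤ 6.5e-11/1.779×10⁻³ = 3.65374e-08.
j ≥ ln(3.65374e-08)/ln(0.2645) = -17.1249/-1.32991 = 12.877.
So 13 more iterations are needed.

13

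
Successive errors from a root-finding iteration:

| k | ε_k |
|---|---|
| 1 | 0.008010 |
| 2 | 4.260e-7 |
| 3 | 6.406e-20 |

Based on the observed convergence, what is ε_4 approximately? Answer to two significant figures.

First estimate the order: p ≈ ln(ε_3/ε_2) / ln(ε_2/ε_1) = ln(6.406e-20/4.260e-7)/ln(4.260e-7/0.008010) = ln(1.50376e-13)/ln(5.31835e-05) ≈ 3.0000.
Then ε_4 ≈ ε_3·(ε_3/ε_2)^p = 6.406e-20·(1.50376e-13)^3.0000 = 6.406e-20·3.40044e-39 ≈ 2.178e-58.

2.2e-58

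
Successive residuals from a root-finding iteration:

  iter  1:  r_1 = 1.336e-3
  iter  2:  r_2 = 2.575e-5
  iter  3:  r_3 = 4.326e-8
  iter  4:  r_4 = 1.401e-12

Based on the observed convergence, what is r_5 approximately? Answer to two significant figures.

7.6e-20

First estimate the order: p ≈ ln(r_4/r_3) / ln(r_3/r_2) = ln(1.401e-12/4.326e-8)/ln(4.326e-8/2.575e-5) = ln(3.23856e-05)/ln(0.00168) ≈ 1.6181.
Then r_5 ≈ r_4·(r_4/r_3)^p = 1.401e-12·(3.23856e-05)^1.6181 = 1.401e-12·5.43626e-08 ≈ 7.616e-20.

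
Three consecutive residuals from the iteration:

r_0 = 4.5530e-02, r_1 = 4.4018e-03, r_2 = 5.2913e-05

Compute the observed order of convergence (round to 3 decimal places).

p ≈ ln(r_2/r_1) / ln(r_1/r_0)
  = ln(5.2913e-05/4.4018e-03) / ln(4.4018e-03/4.5530e-02)
  = ln(0.0120208) / ln(0.0966791)
  = -4.421117 / -2.336358 ≈ 1.892311

1.892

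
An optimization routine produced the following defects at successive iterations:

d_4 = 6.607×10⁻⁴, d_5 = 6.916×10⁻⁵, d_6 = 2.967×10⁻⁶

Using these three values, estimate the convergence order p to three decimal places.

p ≈ ln(d_6/d_5) / ln(d_5/d_4)
  = ln(2.967×10⁻⁶/6.916×10⁻⁵) / ln(6.916×10⁻⁵/6.607×10⁻⁴)
  = ln(0.0429005) / ln(0.104677)
  = -3.148872 / -2.256876 ≈ 1.395235

1.395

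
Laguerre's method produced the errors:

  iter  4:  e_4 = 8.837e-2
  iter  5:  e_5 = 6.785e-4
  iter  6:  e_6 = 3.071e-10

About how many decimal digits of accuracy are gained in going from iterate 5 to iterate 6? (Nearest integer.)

Digits gained ≈ log₁₀(e_5/e_6) = log₁₀(6.785e-4/3.071e-10) = log₁₀(2.20938e+06) ≈ 6.344.

6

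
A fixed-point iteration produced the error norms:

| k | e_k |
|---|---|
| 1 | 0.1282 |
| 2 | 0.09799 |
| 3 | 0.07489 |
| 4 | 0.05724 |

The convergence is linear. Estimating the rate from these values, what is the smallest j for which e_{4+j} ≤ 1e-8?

Rate ρ ≈ e_4/e_3 = 0.05724/0.07489 = 0.7643.
After j more steps, e_{4+j} ≈ 0.05724·ρ^j; need ρ^j ≤ 1e-8/0.05724 = 1.74703e-07.
j ≥ ln(1.74703e-07)/ln(0.7643) = -15.5602/-0.26879 = 57.890.
So 58 more iterations are needed.

58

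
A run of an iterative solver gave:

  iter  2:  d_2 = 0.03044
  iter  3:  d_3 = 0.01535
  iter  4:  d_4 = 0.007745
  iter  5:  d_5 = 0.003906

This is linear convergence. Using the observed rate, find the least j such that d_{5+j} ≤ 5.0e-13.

34

Rate ρ ≈ d_5/d_4 = 0.003906/0.007745 = 0.5043.
After j more steps, d_{5+j} ≈ 0.003906·ρ^j; need ρ^j ≤ 5.0e-13/0.003906 = 1.28008e-10.
j ≥ ln(1.28008e-10)/ln(0.5043) = -22.7789/-0.68458 = 33.274.
So 34 more iterations are needed.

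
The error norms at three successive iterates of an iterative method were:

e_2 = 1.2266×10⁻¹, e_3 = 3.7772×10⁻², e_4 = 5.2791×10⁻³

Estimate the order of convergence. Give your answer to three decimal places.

1.671

p ≈ ln(e_4/e_3) / ln(e_3/e_2)
  = ln(5.2791×10⁻³/3.7772×10⁻²) / ln(3.7772×10⁻²/1.2266×10⁻¹)
  = ln(0.139762) / ln(0.307941)
  = -1.967814 / -1.177847 ≈ 1.670687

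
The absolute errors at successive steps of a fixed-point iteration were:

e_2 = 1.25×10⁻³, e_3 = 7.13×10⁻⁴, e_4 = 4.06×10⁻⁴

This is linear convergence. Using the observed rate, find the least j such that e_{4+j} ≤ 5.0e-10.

Rate ρ ≈ e_4/e_3 = 4.06×10⁻⁴/7.13×10⁻⁴ = 0.5694.
After j more steps, e_{4+j} ≈ 4.06×10⁻⁴·ρ^j; need ρ^j ≤ 5.0e-10/4.06×10⁻⁴ = 1.23153e-06.
j ≥ ln(1.23153e-06)/ln(0.5694) = -13.6073/-0.56317 = 24.162.
So 25 more iterations are needed.

25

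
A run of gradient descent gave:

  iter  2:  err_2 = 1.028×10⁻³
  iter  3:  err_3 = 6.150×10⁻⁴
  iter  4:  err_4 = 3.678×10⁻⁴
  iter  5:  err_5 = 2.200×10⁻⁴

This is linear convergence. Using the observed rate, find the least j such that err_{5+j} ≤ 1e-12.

38

Rate ρ ≈ err_5/err_4 = 2.200×10⁻⁴/3.678×10⁻⁴ = 0.5982.
After j more steps, err_{5+j} ≈ 2.200×10⁻⁴·ρ^j; need ρ^j ≤ 1e-12/2.200×10⁻⁴ = 4.54545e-09.
j ≥ ln(4.54545e-09)/ln(0.5982) = -19.2091/-0.51383 = 37.384.
So 38 more iterations are needed.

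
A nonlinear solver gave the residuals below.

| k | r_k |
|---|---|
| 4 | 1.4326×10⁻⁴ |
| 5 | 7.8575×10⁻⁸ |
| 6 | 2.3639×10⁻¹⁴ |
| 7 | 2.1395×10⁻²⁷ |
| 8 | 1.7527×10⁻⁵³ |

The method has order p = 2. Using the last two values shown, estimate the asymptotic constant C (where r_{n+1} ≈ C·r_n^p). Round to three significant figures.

C ≈ r_8 / r_7^2
  = 1.7527×10⁻⁵³ / (2.1395×10⁻²⁷)^2
  = 1.7527×10⁻⁵³ / 4.57746e-54 ≈ 3.829

3.83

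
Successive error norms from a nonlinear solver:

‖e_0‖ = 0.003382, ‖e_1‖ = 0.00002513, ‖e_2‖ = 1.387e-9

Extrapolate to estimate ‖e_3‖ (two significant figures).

4.2e-18

First estimate the order: p ≈ ln(‖e_2‖/‖e_1‖) / ln(‖e_1‖/‖e_0‖) = ln(1.387e-9/0.00002513)/ln(0.00002513/0.003382) = ln(5.5193e-05)/ln(0.00743051) ≈ 2.0001.
Then ‖e_3‖ ≈ ‖e_2‖·(‖e_2‖/‖e_1‖)^p = 1.387e-9·(5.5193e-05)^2.0001 = 1.387e-9·3.04328e-09 ≈ 4.221e-18.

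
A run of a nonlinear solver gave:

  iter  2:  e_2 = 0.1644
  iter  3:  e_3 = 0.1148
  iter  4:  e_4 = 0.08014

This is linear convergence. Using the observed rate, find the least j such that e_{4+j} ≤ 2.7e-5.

23

Rate ρ ≈ e_4/e_3 = 0.08014/0.1148 = 0.6981.
After j more steps, e_{4+j} ≈ 0.08014·ρ^j; need ρ^j ≤ 2.7e-5/0.08014 = 0.00033691.
j ≥ ln(0.00033691)/ln(0.6981) = -7.9957/-0.35939 = 22.248.
So 23 more iterations are needed.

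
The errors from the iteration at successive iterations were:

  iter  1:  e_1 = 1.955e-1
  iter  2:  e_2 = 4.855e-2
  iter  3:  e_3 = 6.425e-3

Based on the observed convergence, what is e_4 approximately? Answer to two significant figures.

First estimate the order: p ≈ ln(e_3/e_2) / ln(e_2/e_1) = ln(6.425e-3/4.855e-2)/ln(4.855e-2/1.955e-1) = ln(0.132338)/ln(0.248338) ≈ 1.4519.
Then e_4 ≈ e_3·(e_3/e_2)^p = 6.425e-3·(0.132338)^1.4519 = 6.425e-3·0.0530608 ≈ 0.0003409.

3.4e-4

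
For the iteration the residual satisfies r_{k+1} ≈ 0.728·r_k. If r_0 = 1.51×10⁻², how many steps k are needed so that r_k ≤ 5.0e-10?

After k steps, r_k ≈ 1.51×10⁻²·0.728^k.
Need 0.728^k ≤ 5.0e-10/1.51×10⁻² = 3.31126e-08.
k ≥ ln(3.31126e-08)/ln(0.728) = -17.2234/-0.31745 = 54.255.
Smallest integer k = 55.

55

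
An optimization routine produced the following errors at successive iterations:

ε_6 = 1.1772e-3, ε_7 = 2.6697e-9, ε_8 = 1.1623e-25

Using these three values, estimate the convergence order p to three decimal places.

2.899

p ≈ ln(ε_8/ε_7) / ln(ε_7/ε_6)
  = ln(1.1623e-25/2.6697e-9) / ln(2.6697e-9/1.1772e-3)
  = ln(4.35367e-17) / ln(2.26784e-06)
  = -37.672927 / -12.996683 ≈ 2.898657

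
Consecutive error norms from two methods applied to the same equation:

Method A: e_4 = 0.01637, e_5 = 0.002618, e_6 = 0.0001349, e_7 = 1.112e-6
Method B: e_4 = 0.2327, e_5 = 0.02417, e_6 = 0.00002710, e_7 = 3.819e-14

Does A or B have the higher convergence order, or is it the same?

B

Method A: p ≈ ln(1.112e-6/0.0001349)/ln(0.0001349/0.002618) ≈ 1.62.
Method B: p ≈ ln(3.819e-14/0.00002710)/ln(0.00002710/0.02417) ≈ 3.00.
Method B has the higher order (≈3.0 vs ≈1.6).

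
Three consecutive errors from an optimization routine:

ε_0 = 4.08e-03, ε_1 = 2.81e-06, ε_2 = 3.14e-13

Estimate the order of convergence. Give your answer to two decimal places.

2.20

p ≈ ln(ε_2/ε_1) / ln(ε_1/ε_0)
  = ln(3.14e-13/2.81e-06) / ln(2.81e-06/4.08e-03)
  = ln(1.11744e-07) / ln(0.000688725)
  = -16.00706 / -7.28067 ≈ 2.19857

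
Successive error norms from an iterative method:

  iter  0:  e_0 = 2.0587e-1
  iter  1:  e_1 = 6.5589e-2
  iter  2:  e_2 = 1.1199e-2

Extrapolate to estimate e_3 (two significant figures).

7.3e-4

First estimate the order: p ≈ ln(e_2/e_1) / ln(e_1/e_0) = ln(1.1199e-2/6.5589e-2)/ln(6.5589e-2/2.0587e-1) = ln(0.170745)/ln(0.318594) ≈ 1.5453.
Then e_3 ≈ e_2·(e_2/e_1)^p = 1.1199e-2·(0.170745)^1.5453 = 1.1199e-2·0.0651249 ≈ 0.0007293.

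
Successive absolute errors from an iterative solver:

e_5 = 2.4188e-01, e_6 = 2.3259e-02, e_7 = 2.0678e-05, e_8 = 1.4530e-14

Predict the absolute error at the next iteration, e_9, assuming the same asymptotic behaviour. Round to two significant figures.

5.0e-42

First estimate the order: p ≈ ln(e_8/e_7) / ln(e_7/e_6) = ln(1.4530e-14/2.0678e-05)/ln(2.0678e-05/2.3259e-02) = ln(7.02679e-10)/ln(0.000889032) ≈ 3.0000.
Then e_9 ≈ e_8·(e_8/e_7)^p = 1.4530e-14·(7.02679e-10)^3.0000 = 1.4530e-14·3.46953e-28 ≈ 5.041e-42.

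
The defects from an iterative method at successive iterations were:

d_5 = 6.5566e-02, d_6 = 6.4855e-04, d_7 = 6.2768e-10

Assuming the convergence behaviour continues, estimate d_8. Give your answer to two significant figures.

First estimate the order: p ≈ ln(d_7/d_6) / ln(d_6/d_5) = ln(6.2768e-10/6.4855e-04)/ln(6.4855e-04/6.5566e-02) = ln(9.67821e-07)/ln(0.00989156) ≈ 3.0000.
Then d_8 ≈ d_7·(d_7/d_6)^p = 6.2768e-10·(9.67821e-07)^3.0000 = 6.2768e-10·9.06536e-19 ≈ 5.69e-28.

5.7e-28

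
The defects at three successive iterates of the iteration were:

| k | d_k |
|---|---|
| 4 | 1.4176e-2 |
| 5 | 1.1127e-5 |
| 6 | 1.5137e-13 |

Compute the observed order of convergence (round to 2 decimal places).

2.53

p ≈ ln(d_6/d_5) / ln(d_5/d_4)
  = ln(1.5137e-13/1.1127e-5) / ln(1.1127e-5/1.4176e-2)
  = ln(1.36038e-08) / ln(0.000784918)
  = -18.11292 / -7.14993 ≈ 2.53330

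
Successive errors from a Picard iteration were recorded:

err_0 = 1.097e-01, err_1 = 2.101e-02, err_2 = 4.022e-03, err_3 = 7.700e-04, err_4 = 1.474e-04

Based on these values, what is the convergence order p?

Consecutive ratios: err_4/err_3 = 1.474e-04/7.700e-04 = 0.191429, err_3/err_2 = 7.700e-04/4.022e-03 = 0.191447.
p ≈ ln(0.191429)/ln(0.191447) = -1.6532/-1.6531 ≈ 1.00.
So the convergence is linear (order 1).

1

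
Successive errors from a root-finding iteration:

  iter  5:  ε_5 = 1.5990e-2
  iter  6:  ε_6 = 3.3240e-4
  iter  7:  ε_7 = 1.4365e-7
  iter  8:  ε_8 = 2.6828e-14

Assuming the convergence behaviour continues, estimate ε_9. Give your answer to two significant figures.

First estimate the order: p ≈ ln(ε_8/ε_7) / ln(ε_7/ε_6) = ln(2.6828e-14/1.4365e-7)/ln(1.4365e-7/3.3240e-4) = ln(1.86759e-07)/ln(0.00043216) ≈ 2.0000.
Then ε_9 ≈ ε_8·(ε_8/ε_7)^p = 2.6828e-14·(1.86759e-07)^2.0000 = 2.6828e-14·3.48789e-14 ≈ 9.357e-28.

9.4e-28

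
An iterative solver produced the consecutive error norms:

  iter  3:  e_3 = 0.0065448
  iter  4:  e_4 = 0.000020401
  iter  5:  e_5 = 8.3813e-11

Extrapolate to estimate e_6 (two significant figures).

First estimate the order: p ≈ ln(e_5/e_4) / ln(e_4/e_3) = ln(8.3813e-11/0.000020401)/ln(0.000020401/0.0065448) = ln(4.10828e-06)/ln(0.00311713) ≈ 2.1492.
Then e_6 ≈ e_5·(e_5/e_4)^p = 8.3813e-11·(4.10828e-06)^2.1492 = 8.3813e-11·2.65264e-12 ≈ 2.223e-22.

2.2e-22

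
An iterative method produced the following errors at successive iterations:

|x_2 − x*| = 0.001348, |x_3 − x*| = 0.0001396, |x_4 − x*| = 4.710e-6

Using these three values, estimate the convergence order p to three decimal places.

1.495

p ≈ ln(|x_4 − x*|/|x_3 − x*|) / ln(|x_3 − x*|/|x_2 − x*|)
  = ln(4.710e-6/0.0001396) / ln(0.0001396/0.001348)
  = ln(0.0337393) / ln(0.103561)
  = -3.389092 / -2.267594 ≈ 1.494576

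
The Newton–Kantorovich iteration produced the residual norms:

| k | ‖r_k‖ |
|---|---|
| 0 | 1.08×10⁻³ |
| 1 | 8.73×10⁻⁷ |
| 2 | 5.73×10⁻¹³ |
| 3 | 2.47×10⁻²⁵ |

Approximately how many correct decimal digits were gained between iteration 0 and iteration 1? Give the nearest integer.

Digits gained ≈ log₁₀(‖r_0‖/‖r_1‖) = log₁₀(1.08×10⁻³/8.73×10⁻⁷) = log₁₀(1237.11) ≈ 3.092.

3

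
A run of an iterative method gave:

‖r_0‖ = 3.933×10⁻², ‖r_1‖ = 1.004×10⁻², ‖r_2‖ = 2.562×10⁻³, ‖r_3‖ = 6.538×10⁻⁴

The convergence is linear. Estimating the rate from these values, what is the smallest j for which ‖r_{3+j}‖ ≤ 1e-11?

14

Rate ρ ≈ ‖r_3‖/‖r_2‖ = 6.538×10⁻⁴/2.562×10⁻³ = 0.2552.
After j more steps, ‖r_{3+j}‖ ≈ 6.538×10⁻⁴·ρ^j; need ρ^j ≤ 1e-11/6.538×10⁻⁴ = 1.52952e-08.
j ≥ ln(1.52952e-08)/ln(0.2552) = -17.9957/-1.36571 = 13.177.
So 14 more iterations are needed.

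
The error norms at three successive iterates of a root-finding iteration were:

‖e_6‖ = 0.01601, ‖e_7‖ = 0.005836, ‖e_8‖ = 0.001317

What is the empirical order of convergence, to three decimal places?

p ≈ ln(‖e_8‖/‖e_7‖) / ln(‖e_7‖/‖e_6‖)
  = ln(0.001317/0.005836) / ln(0.005836/0.01601)
  = ln(0.225668) / ln(0.364522)
  = -1.488690 / -1.009168 ≈ 1.475166

1.475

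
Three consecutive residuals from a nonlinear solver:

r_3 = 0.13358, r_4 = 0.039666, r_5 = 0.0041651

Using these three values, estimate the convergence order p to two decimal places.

1.86

p ≈ ln(r_5/r_4) / ln(r_4/r_3)
  = ln(0.0041651/0.039666) / ln(0.039666/0.13358)
  = ln(0.105004) / ln(0.296946)
  = -2.25376 / -1.21420 ≈ 1.85617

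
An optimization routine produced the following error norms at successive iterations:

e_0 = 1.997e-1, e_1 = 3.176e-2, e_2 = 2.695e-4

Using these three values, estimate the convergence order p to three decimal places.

p ≈ ln(e_2/e_1) / ln(e_1/e_0)
  = ln(2.695e-4/3.176e-2) / ln(3.176e-2/1.997e-1)
  = ln(0.00848552) / ln(0.159039)
  = -4.769394 / -1.838606 ≈ 2.594027

2.594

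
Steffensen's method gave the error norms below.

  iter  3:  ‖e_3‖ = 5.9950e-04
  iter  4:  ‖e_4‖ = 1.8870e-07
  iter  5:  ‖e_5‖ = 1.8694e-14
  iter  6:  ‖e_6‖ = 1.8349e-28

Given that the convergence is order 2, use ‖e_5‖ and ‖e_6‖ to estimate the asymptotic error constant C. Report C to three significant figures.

0.525

C ≈ ‖e_6‖ / ‖e_5‖^2
  = 1.8349e-28 / (1.8694e-14)^2
  = 1.8349e-28 / 3.49466e-28 ≈ 0.52506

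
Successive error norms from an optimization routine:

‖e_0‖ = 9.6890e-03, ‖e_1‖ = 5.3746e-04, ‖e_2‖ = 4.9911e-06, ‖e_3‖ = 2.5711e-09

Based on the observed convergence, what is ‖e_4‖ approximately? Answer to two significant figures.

First estimate the order: p ≈ ln(‖e_3‖/‖e_2‖) / ln(‖e_2‖/‖e_1‖) = ln(2.5711e-09/4.9911e-06)/ln(4.9911e-06/5.3746e-04) = ln(0.000515137)/ln(0.00928646) ≈ 1.6180.
Then ‖e_4‖ ≈ ‖e_3‖·(‖e_3‖/‖e_2‖)^p = 2.5711e-09·(0.000515137)^1.6180 = 2.5711e-09·4.7851e-06 ≈ 1.23e-14.

1.2e-14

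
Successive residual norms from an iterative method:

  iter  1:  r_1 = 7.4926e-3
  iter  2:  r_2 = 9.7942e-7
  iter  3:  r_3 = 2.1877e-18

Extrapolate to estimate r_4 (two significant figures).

2.4e-53

First estimate the order: p ≈ ln(r_3/r_2) / ln(r_2/r_1) = ln(2.1877e-18/9.7942e-7)/ln(9.7942e-7/7.4926e-3) = ln(2.23367e-12)/ln(0.000130718) ≈ 3.0000.
Then r_4 ≈ r_3·(r_3/r_2)^p = 2.1877e-18·(2.23367e-12)^3.0000 = 2.1877e-18·1.11444e-35 ≈ 2.438e-53.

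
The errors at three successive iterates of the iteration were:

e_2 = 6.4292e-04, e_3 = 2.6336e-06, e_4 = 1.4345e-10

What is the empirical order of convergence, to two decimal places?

1.79

p ≈ ln(e_4/e_3) / ln(e_3/e_2)
  = ln(1.4345e-10/2.6336e-06) / ln(2.6336e-06/6.4292e-04)
  = ln(5.44692e-05) / ln(0.00409631)
  = -9.81788 / -5.49767 ≈ 1.78583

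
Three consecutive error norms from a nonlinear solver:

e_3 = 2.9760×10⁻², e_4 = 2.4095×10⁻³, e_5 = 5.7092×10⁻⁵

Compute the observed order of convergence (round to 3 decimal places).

1.489

p ≈ ln(e_5/e_4) / ln(e_4/e_3)
  = ln(5.7092×10⁻⁵/2.4095×10⁻³) / ln(2.4095×10⁻³/2.9760×10⁻²)
  = ln(0.0236945) / ln(0.0809644)
  = -3.742512 / -2.513746 ≈ 1.488819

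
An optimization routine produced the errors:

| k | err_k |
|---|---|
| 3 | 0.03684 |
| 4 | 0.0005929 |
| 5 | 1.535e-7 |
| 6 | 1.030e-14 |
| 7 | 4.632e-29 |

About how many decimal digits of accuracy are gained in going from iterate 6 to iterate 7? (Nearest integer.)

Digits gained ≈ log₁₀(err_6/err_7) = log₁₀(1.030e-14/4.632e-29) = log₁₀(2.22366e+14) ≈ 14.347.

14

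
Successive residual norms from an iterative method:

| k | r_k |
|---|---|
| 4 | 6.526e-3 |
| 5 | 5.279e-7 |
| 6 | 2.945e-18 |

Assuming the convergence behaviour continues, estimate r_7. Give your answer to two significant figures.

First estimate the order: p ≈ ln(r_6/r_5) / ln(r_5/r_4) = ln(2.945e-18/5.279e-7)/ln(5.279e-7/6.526e-3) = ln(5.57871e-12)/ln(8.08918e-05) ≈ 2.7500.
Then r_7 ≈ r_6·(r_6/r_5)^p = 2.945e-18·(5.57871e-12)^2.7500 = 2.945e-18·1.12971e-31 ≈ 3.327e-49.

3.3e-49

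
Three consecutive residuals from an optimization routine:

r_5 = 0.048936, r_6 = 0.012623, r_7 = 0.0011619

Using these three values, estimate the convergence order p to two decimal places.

p ≈ ln(r_7/r_6) / ln(r_6/r_5)
  = ln(0.0011619/0.012623) / ln(0.012623/0.048936)
  = ln(0.0920463) / ln(0.257949)
  = -2.38546 / -1.35499 ≈ 1.76050

1.76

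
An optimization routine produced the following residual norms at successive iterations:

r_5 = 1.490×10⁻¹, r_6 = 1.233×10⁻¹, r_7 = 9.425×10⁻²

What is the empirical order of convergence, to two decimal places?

1.42

p ≈ ln(r_7/r_6) / ln(r_6/r_5)
  = ln(9.425×10⁻²/1.233×10⁻¹) / ln(1.233×10⁻¹/1.490×10⁻¹)
  = ln(0.764396) / ln(0.827517)
  = -0.26867 / -0.18933 ≈ 1.41906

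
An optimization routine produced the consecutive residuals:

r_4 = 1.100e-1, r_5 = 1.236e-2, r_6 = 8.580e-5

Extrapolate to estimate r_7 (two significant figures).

First estimate the order: p ≈ ln(r_6/r_5) / ln(r_5/r_4) = ln(8.580e-5/1.236e-2)/ln(1.236e-2/1.100e-1) = ln(0.00694175)/ln(0.112364) ≈ 2.2736.
Then r_7 ≈ r_6·(r_6/r_5)^p = 8.580e-5·(0.00694175)^2.2736 = 8.580e-5·1.23698e-05 ≈ 1.061e-09.

1.1e-9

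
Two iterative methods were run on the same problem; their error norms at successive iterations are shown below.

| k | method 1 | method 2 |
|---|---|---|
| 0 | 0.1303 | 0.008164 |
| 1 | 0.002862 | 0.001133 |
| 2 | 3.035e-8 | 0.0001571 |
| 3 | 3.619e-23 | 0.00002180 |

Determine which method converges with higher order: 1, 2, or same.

Method 1: p ≈ ln(3.619e-23/3.035e-8)/ln(3.035e-8/0.002862) ≈ 3.00.
Method 2: p ≈ ln(0.00002180/0.0001571)/ln(0.0001571/0.001133) ≈ 1.00.
Method 1 has the higher order (≈3.0 vs ≈1.0).

1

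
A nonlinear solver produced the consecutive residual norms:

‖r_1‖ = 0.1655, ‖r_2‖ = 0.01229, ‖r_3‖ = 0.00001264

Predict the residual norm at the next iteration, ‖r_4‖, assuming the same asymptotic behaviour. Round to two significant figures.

1.6e-13

First estimate the order: p ≈ ln(‖r_3‖/‖r_2‖) / ln(‖r_2‖/‖r_1‖) = ln(0.00001264/0.01229)/ln(0.01229/0.1655) = ln(0.00102848)/ln(0.0742598) ≈ 2.6458.
Then ‖r_4‖ ≈ ‖r_3‖·(‖r_3‖/‖r_2‖)^p = 0.00001264·(0.00102848)^2.6458 = 0.00001264·1.24414e-08 ≈ 1.573e-13.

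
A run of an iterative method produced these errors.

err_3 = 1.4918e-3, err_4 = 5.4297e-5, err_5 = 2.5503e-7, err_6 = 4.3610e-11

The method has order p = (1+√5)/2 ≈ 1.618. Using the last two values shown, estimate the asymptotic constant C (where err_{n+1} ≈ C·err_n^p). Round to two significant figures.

C ≈ err_6 / err_5^1.618
  = 4.3610e-11 / (2.5503e-7)^1.618
  = 4.3610e-11 / 2.14716e-11 ≈ 2.0311

2.0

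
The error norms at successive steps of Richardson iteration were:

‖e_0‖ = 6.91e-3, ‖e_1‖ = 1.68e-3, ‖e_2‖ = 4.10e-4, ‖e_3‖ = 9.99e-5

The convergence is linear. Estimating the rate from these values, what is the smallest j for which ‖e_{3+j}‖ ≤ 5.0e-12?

Rate ρ ≈ ‖e_3‖/‖e_2‖ = 9.99e-5/4.10e-4 = 0.2437.
After j more steps, ‖e_{3+j}‖ ≈ 9.99e-5·ρ^j; need ρ^j ≤ 5.0e-12/9.99e-5 = 5.00501e-08.
j ≥ ln(5.00501e-08)/ln(0.2437) = -16.8102/-1.41182 = 11.907.
So 12 more iterations are needed.

12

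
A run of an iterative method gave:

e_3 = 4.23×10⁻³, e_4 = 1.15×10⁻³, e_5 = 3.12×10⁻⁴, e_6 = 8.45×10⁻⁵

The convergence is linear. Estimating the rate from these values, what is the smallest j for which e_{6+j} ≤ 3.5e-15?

19

Rate ρ ≈ e_6/e_5 = 8.45×10⁻⁵/3.12×10⁻⁴ = 0.2708.
After j more steps, e_{6+j} ≈ 8.45×10⁻⁵·ρ^j; need ρ^j ≤ 3.5e-15/8.45×10⁻⁵ = 4.14201e-11.
j ≥ ln(4.14201e-11)/ln(0.2708) = -23.9073/-1.30637 = 18.301.
So 19 more iterations are needed.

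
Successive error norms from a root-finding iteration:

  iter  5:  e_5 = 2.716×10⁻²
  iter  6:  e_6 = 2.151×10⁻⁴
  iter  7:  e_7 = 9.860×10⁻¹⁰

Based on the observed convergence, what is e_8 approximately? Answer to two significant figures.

2.7e-23

First estimate the order: p ≈ ln(e_7/e_6) / ln(e_6/e_5) = ln(9.860×10⁻¹⁰/2.151×10⁻⁴)/ln(2.151×10⁻⁴/2.716×10⁻²) = ln(4.58391e-06)/ln(0.00791973) ≈ 2.5407.
Then e_8 ≈ e_7·(e_7/e_6)^p = 9.860×10⁻¹⁰·(4.58391e-06)^2.5407 = 9.860×10⁻¹⁰·2.72774e-14 ≈ 2.69e-23.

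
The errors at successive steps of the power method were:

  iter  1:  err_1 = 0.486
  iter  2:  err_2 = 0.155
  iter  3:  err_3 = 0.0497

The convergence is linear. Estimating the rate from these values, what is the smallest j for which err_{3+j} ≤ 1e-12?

Rate ρ ≈ err_3/err_2 = 0.0497/0.155 = 0.3206.
After j more steps, err_{3+j} ≈ 0.0497·ρ^j; need ρ^j ≤ 1e-12/0.0497 = 2.01207e-11.
j ≥ ln(2.01207e-11)/ln(0.3206) = -24.6293/-1.13756 = 21.651.
So 22 more iterations are needed.

22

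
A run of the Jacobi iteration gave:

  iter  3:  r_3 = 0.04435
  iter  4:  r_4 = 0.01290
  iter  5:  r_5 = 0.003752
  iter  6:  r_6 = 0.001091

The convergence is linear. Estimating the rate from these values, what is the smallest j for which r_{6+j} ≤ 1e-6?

6

Rate ρ ≈ r_6/r_5 = 0.001091/0.003752 = 0.2908.
After j more steps, r_{6+j} ≈ 0.001091·ρ^j; need ρ^j ≤ 1e-6/0.001091 = 0.00091659.
j ≥ ln(0.00091659)/ln(0.2908) = -6.9949/-1.23512 = 5.663.
So 6 more iterations are needed.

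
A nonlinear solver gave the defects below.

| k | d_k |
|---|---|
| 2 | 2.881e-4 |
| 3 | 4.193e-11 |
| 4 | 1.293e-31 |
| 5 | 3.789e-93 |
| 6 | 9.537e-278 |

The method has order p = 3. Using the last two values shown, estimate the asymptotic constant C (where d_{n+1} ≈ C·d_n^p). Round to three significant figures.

C ≈ d_6 / d_5^3
  = 9.537e-278 / (3.789e-93)^3
  = 9.537e-278 / 5.43969e-278 ≈ 1.7532

1.75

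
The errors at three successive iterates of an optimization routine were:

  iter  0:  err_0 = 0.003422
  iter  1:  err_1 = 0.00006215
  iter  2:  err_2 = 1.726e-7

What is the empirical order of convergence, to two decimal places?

1.47

p ≈ ln(err_2/err_1) / ln(err_1/err_0)
  = ln(1.726e-7/0.00006215) / ln(0.00006215/0.003422)
  = ln(0.00277715) / ln(0.0181619)
  = -5.88633 / -4.00843 ≈ 1.46849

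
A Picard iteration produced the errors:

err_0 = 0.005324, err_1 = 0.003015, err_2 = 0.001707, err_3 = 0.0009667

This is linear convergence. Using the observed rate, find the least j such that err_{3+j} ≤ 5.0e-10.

Rate ρ ≈ err_3/err_2 = 0.0009667/0.001707 = 0.5663.
After j more steps, err_{3+j} ≈ 0.0009667·ρ^j; need ρ^j ≤ 5.0e-10/0.0009667 = 5.17224e-07.
j ≥ ln(5.17224e-07)/ln(0.5663) = -14.4748/-0.56863 = 25.456.
So 26 more iterations are needed.

26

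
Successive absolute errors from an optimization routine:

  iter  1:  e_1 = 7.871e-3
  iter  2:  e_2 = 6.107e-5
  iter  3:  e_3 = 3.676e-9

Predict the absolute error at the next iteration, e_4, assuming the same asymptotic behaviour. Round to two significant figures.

First estimate the order: p ≈ ln(e_3/e_2) / ln(e_2/e_1) = ln(3.676e-9/6.107e-5)/ln(6.107e-5/7.871e-3) = ln(6.01932e-05)/ln(0.00775886) ≈ 2.0000.
Then e_4 ≈ e_3·(e_3/e_2)^p = 3.676e-9·(6.01932e-05)^2.0000 = 3.676e-9·3.62322e-09 ≈ 1.332e-17.

1.3e-17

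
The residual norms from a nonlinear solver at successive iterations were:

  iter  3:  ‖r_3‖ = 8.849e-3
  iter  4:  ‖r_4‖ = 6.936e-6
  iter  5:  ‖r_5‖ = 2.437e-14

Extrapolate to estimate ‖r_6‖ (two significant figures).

First estimate the order: p ≈ ln(‖r_5‖/‖r_4‖) / ln(‖r_4‖/‖r_3‖) = ln(2.437e-14/6.936e-6)/ln(6.936e-6/8.849e-3) = ln(3.51355e-09)/ln(0.000783817) ≈ 2.7221.
Then ‖r_6‖ ≈ ‖r_5‖·(‖r_5‖/‖r_4‖)^p = 2.437e-14·(3.51355e-09)^2.7221 = 2.437e-14·9.69785e-24 ≈ 2.363e-37.

2.4e-37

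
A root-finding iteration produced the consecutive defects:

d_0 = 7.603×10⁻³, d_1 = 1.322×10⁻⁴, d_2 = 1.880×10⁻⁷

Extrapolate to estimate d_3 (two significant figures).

4.7e-12

First estimate the order: p ≈ ln(d_2/d_1) / ln(d_1/d_0) = ln(1.880×10⁻⁷/1.322×10⁻⁴)/ln(1.322×10⁻⁴/7.603×10⁻³) = ln(0.00142209)/ln(0.0173879) ≈ 1.6179.
Then d_3 ≈ d_2·(d_2/d_1)^p = 1.880×10⁻⁷·(0.00142209)^1.6179 = 1.880×10⁻⁷·2.47583e-05 ≈ 4.655e-12.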